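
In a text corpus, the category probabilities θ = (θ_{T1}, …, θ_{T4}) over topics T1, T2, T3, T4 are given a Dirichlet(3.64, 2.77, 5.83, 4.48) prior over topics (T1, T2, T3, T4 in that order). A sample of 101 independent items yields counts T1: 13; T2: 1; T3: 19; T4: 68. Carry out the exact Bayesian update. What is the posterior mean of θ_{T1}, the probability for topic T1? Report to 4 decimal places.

The Dirichlet prior is conjugate to the Multinomial likelihood: each posterior αⱼ = prior αⱼ + observed count nⱼ.
Posterior concentration: (16.64, 3.77, 24.83, 72.48), total = 117.72.
E[θ_{T1}|data] = α_{T1}/Σα = 16.64/117.72 = 0.1414.

0.1414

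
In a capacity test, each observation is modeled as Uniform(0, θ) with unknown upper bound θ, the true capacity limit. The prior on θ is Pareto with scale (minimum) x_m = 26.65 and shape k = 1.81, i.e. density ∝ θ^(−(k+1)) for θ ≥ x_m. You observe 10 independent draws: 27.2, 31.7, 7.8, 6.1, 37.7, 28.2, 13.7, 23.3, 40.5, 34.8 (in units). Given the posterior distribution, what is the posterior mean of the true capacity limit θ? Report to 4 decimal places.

A Pareto(scale x_m, shape k) prior on the upper bound θ of Uniform(0, θ) is conjugate: posterior is Pareto(max(x_m, max xᵢ), k + n).
Sample maximum = 40.5; prior scale x_m = 26.65 → posterior scale = max = 40.50.
Posterior shape = 1.81 + 10 = 11.81.
E[θ|data] = k·x_m/(k−1) = 11.81·40.50/10.81 = 44.2465.

44.2465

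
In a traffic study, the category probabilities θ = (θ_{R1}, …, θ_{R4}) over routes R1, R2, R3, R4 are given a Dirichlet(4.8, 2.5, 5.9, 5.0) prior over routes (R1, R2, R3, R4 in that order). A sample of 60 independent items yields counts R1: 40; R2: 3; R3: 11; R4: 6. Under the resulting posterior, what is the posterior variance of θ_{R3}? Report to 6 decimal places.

0.002139

The Dirichlet prior is conjugate to the Multinomial likelihood: each posterior αⱼ = prior αⱼ + observed count nⱼ.
Posterior concentration: (44.8, 5.5, 16.9, 11.0), total = 78.2.
Var[θ_j] = α_j(Σα−α_j)/((Σα)²(Σα+1)) = 16.9·61.3/(78.2²·79.2) = 0.002139.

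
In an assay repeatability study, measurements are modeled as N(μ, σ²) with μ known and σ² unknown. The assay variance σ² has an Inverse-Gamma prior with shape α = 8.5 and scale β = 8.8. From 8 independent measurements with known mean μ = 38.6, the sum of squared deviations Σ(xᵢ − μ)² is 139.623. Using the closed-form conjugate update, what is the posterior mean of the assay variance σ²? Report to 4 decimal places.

With known mean μ and an Inverse-Gamma(α, β) prior on σ², the Normal likelihood is conjugate: posterior is Inv-Gamma(α + n/2, β + Σ(xᵢ−μ)²/2).
Posterior: Inv-Gamma(8.5 + 8/2, 8.8 + 139.623/2) = Inv-Gamma(12.50, 78.6115).
E[σ²|data] = β/(α−1) = 78.6115/11.50 = 6.8358.

6.8358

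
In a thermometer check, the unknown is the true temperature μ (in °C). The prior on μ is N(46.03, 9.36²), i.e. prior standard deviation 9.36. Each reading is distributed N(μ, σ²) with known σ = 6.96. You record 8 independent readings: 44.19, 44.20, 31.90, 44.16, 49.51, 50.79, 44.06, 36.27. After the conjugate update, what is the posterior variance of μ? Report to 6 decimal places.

5.663746

For Normal data with known variance σ², a Normal(μ₀, σ₀²) prior on μ is conjugate. Posterior precision = 1/σ₀² + n/σ²; posterior mean is the precision-weighted average of μ₀ and x̄.
σ₀² = 9.36² = 87.6096, σ² = 6.96² = 48.4416; σ² + n·σ₀² = 48.4416 + 8·87.6096 = 749.3184.
Posterior precision = 1/σ₀² + n/σ² = 1/87.6096 + 8/48.4416 = (σ² + n·σ₀²)/(σ₀²σ²) = 749.3184/(87.6096·48.4416); posterior variance σₙ² = σ₀²σ²/(σ² + n·σ₀²) = 87.6096·48.4416/749.3184 = 5.663746.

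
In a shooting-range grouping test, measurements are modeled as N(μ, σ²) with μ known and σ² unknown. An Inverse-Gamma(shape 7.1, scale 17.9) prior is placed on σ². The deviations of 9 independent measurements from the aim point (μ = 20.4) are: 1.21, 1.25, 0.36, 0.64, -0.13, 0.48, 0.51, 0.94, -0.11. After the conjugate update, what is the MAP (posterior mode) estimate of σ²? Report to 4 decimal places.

With known mean μ and an Inverse-Gamma(α, β) prior on σ², the Normal likelihood is conjugate: posterior is Inv-Gamma(α + n/2, β + Σ(xᵢ−μ)²/2).
Σ(xᵢ−μ)² = (1.21)² + (1.25)² + (0.36)² + (0.64)² + (-0.13)² + (0.48)² + (0.51)² + (0.94)² + (-0.11)² = 4.9689.
Posterior: Inv-Gamma(7.1 + 9/2, 17.9 + 4.9689/2) = Inv-Gamma(11.60, 20.38445).
Mode = β/(α+1) = 20.38445/12.60 = 1.6178.

1.6178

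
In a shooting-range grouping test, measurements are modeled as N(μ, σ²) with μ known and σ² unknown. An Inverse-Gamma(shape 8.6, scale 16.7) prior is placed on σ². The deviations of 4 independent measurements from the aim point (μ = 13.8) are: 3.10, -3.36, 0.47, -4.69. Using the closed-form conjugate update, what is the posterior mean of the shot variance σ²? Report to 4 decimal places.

With known mean μ and an Inverse-Gamma(α, β) prior on σ², the Normal likelihood is conjugate: posterior is Inv-Gamma(α + n/2, β + Σ(xᵢ−μ)²/2).
Σ(xᵢ−μ)² = (3.10)² + (-3.36)² + (0.47)² + (-4.69)² = 43.1166.
Posterior: Inv-Gamma(8.6 + 4/2, 16.7 + 43.1166/2) = Inv-Gamma(10.60, 38.25830).
E[σ²|data] = β/(α−1) = 38.25830/9.60 = 3.9852.

3.9852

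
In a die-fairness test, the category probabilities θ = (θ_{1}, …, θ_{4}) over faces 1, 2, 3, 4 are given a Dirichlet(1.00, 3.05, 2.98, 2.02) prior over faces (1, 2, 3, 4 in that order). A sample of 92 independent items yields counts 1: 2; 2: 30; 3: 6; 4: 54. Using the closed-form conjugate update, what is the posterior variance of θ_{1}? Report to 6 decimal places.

0.000282

The Dirichlet prior is conjugate to the Multinomial likelihood: each posterior αⱼ = prior αⱼ + observed count nⱼ.
Posterior concentration: (3.00, 33.05, 8.98, 56.02), total = 101.05.
Var[θ_j] = α_j(Σα−α_j)/((Σα)²(Σα+1)) = 3.00·98.05/(101.05²·102.05) = 0.000282.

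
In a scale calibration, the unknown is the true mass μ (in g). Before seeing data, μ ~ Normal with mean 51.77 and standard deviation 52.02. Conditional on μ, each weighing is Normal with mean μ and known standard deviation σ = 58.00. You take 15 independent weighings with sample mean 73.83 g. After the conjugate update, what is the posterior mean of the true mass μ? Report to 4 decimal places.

For Normal data with known variance σ², a Normal(μ₀, σ₀²) prior on μ is conjugate. Posterior precision = 1/σ₀² + n/σ²; posterior mean is the precision-weighted average of μ₀ and x̄.
n·x̄ = 15·73.83 = 1107.45.
σ₀² = 52.02² = 2706.0804, σ² = 58.00² = 3364; σ² + n·σ₀² = 3364 + 15·2706.0804 = 43955.206.
Posterior mean = (μ₀/σ₀² + n·x̄/σ²)/(1/σ₀² + n/σ²) = (σ²·μ₀ + σ₀²·n·x̄)/(σ² + n·σ₀²) = (3364·51.77 + 2706.0804·1107.45)/43955.206 = 3171003.01898/43955.206 = 72.1417.

72.1417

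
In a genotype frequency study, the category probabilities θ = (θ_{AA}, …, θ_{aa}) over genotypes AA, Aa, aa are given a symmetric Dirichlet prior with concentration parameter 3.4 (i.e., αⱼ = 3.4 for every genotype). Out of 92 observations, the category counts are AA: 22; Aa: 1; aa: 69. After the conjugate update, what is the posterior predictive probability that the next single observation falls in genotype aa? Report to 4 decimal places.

0.7084

The Dirichlet prior is conjugate to the Multinomial likelihood: each posterior αⱼ = prior αⱼ + observed count nⱼ.
Posterior concentration: (25.4, 4.4, 72.4), total = 102.2.
P(next = aa | data) = α_{aa}/Σα = 0.7084.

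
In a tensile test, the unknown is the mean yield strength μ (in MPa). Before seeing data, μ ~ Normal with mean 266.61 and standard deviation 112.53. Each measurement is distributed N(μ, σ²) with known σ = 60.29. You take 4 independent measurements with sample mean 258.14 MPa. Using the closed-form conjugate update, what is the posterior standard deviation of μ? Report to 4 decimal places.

29.1183

For Normal data with known variance σ², a Normal(μ₀, σ₀²) prior on μ is conjugate. Posterior precision = 1/σ₀² + n/σ²; posterior mean is the precision-weighted average of μ₀ and x̄.
σ₀² = 112.53² = 12663.0009, σ² = 60.29² = 3634.8841; σ² + n·σ₀² = 3634.8841 + 4·12663.0009 = 54286.8877.
Posterior precision = 1/σ₀² + n/σ² = 1/12663.0009 + 4/3634.8841 = (σ² + n·σ₀²)/(σ₀²σ²) = 54286.8877/(12663.0009·3634.8841); posterior variance σₙ² = σ₀²σ²/(σ² + n·σ₀²) = 12663.0009·3634.8841/54286.8877 = 847.875842.
Posterior SD = √σₙ² = √(12663.0009·3634.8841/54286.8877) = 29.1183.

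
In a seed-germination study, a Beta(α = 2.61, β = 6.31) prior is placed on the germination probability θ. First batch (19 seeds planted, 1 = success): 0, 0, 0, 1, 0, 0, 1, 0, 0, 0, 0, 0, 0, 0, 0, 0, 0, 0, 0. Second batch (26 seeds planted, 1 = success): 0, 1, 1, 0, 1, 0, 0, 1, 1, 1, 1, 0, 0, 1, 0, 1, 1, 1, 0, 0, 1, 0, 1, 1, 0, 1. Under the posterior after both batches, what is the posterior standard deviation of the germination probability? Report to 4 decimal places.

The Beta prior is conjugate to a Binomial/Bernoulli likelihood; the update adds successes to α and failures to β.
After batch 1: Beta(2.61+2, 6.31+17) = Beta(4.61, 23.31).
After batch 2: Beta(4.61+15, 23.31+11) = Beta(19.61, 34.31).
Var = αβ/((α+β)²(α+β+1)) = 19.61·34.31/(53.92²·54.92) = 0.00421374; SD = √0.00421374 = 0.0649.

0.0649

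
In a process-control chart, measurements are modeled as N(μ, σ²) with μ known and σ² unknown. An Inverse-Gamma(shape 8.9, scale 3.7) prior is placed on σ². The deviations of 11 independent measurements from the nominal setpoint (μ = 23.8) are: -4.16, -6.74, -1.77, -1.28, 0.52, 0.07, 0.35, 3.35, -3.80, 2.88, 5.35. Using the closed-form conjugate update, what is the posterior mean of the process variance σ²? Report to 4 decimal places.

With known mean μ and an Inverse-Gamma(α, β) prior on σ², the Normal likelihood is conjugate: posterior is Inv-Gamma(α + n/2, β + Σ(xᵢ−μ)²/2).
Σ(xᵢ−μ)² = (-4.16)² + (-6.74)² + (-1.77)² + (-1.28)² + (0.52)² + (0.07)² + (0.35)² + (3.35)² + (-3.80)² + (2.88)² + (5.35)² = 130.4817.
Posterior: Inv-Gamma(8.9 + 11/2, 3.7 + 130.4817/2) = Inv-Gamma(14.40, 68.94085).
E[σ²|data] = β/(α−1) = 68.94085/13.40 = 5.1448.

5.1448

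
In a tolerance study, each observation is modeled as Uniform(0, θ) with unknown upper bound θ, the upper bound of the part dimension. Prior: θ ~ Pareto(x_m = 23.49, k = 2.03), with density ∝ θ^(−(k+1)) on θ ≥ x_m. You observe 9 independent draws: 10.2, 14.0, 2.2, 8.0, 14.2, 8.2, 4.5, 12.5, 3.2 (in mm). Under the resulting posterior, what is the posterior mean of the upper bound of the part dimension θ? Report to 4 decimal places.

25.8320

A Pareto(scale x_m, shape k) prior on the upper bound θ of Uniform(0, θ) is conjugate: posterior is Pareto(max(x_m, max xᵢ), k + n).
Sample maximum = 14.2; prior scale x_m = 23.49 → posterior scale = max = 23.49.
Posterior shape = 2.03 + 9 = 11.03.
E[θ|data] = k·x_m/(k−1) = 11.03·23.49/10.03 = 25.8320.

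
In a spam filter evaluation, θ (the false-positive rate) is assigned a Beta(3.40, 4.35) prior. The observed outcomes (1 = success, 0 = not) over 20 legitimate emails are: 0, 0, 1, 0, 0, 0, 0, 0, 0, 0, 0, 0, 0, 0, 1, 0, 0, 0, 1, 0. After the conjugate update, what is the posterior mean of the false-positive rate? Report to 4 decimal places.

0.2306

The Beta prior is conjugate to a Binomial/Bernoulli likelihood; the update adds successes to α and failures to β.
Posterior: Beta(α+k, β+n−k) = Beta(3.40+3, 4.35+17) = Beta(6.40, 21.35).
Posterior mean = α/(α+β) = 6.40/27.75 = 0.2306.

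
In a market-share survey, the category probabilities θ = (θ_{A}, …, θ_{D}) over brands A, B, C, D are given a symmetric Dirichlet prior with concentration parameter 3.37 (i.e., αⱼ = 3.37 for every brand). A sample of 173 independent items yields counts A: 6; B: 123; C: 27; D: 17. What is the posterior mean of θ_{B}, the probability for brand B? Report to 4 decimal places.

0.6777

The Dirichlet prior is conjugate to the Multinomial likelihood: each posterior αⱼ = prior αⱼ + observed count nⱼ.
Posterior concentration: (9.37, 126.37, 30.37, 20.37), total = 186.48.
E[θ_{B}|data] = α_{B}/Σα = 126.37/186.48 = 0.6777.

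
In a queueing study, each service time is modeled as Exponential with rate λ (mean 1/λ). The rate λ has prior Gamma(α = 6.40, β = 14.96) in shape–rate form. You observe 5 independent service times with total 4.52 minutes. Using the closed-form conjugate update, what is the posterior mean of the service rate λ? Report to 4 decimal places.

With a Gamma(shape α, rate β) prior on the exponential rate λ, the posterior after n observations with total T = Σxᵢ is Gamma(α+n, β+T).
Posterior: Gamma(6.40+5, 14.96+4.52) = Gamma(11.40, 19.48).
Posterior mean of λ = α/β = 11.40/19.48 = 0.5852.

0.5852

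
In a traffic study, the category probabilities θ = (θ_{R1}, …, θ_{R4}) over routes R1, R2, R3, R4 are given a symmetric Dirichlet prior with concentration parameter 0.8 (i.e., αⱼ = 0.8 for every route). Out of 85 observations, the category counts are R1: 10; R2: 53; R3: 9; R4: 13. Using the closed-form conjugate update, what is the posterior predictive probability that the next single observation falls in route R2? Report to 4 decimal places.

0.6100

The Dirichlet prior is conjugate to the Multinomial likelihood: each posterior αⱼ = prior αⱼ + observed count nⱼ.
Posterior concentration: (10.8, 53.8, 9.8, 13.8), total = 88.2.
P(next = R2 | data) = α_{R2}/Σα = 0.6100.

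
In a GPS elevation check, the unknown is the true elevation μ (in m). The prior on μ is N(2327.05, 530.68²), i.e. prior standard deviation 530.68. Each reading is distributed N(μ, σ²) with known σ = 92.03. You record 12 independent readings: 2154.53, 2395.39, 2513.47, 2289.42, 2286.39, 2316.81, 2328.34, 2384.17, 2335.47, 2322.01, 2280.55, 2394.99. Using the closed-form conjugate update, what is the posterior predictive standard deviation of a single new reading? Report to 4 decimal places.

95.7787

For Normal data with known variance σ², a Normal(μ₀, σ₀²) prior on μ is conjugate. Posterior precision = 1/σ₀² + n/σ²; posterior mean is the precision-weighted average of μ₀ and x̄.
σ₀² = 530.68² = 281621.2624, σ² = 92.03² = 8469.5209; σ² + n·σ₀² = 8469.5209 + 12·281621.2624 = 3387924.6697.
Posterior precision = 1/σ₀² + n/σ² = 1/281621.2624 + 12/8469.5209 = (σ² + n·σ₀²)/(σ₀²σ²) = 3387924.6697/(281621.2624·8469.5209); posterior variance σₙ² = σ₀²σ²/(σ² + n·σ₀²) = 281621.2624·8469.5209/3387924.6697 = 704.028985.
Predictive variance for one new observation = σₙ² + σ² = 281621.2624·8469.5209/3387924.6697 + 8469.5209 = σ²·(σ₀² + 3387924.6697)/3387924.6697 = 8469.5209·3669545.9321/3387924.6697 = 9173.549885; SD = √(8469.5209·3669545.9321/3387924.6697) = 95.7787.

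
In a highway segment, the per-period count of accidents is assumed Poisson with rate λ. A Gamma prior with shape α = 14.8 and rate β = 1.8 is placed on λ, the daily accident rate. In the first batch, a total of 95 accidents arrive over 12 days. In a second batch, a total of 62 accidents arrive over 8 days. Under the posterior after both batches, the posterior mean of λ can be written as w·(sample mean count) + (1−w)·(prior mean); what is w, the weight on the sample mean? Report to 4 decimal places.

With a Gamma(shape α, rate β) prior, the Poisson likelihood is conjugate: the posterior is Gamma(α + ΣXᵢ, β + n).
Total number of days: n = 12 + 8 = 20.
Posterior mean = (α₀+S)/(β₀+n) = [n/(β₀+n)]·(S/n) + [β₀/(β₀+n)]·(α₀/β₀), so only n and β₀ enter the weight.
Weight on data w = n/(β₀+n) = 20/(1.8+20) = 20/21.8 = 0.9174.

0.9174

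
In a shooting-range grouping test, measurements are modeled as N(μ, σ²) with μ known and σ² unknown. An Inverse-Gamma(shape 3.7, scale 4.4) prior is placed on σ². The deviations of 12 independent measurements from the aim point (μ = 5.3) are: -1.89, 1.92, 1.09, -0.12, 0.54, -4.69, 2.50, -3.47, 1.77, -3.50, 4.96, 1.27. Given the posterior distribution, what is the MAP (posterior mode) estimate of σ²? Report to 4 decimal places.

With known mean μ and an Inverse-Gamma(α, β) prior on σ², the Normal likelihood is conjugate: posterior is Inv-Gamma(α + n/2, β + Σ(xᵢ−μ)²/2).
Σ(xᵢ−μ)² = (-1.89)² + (1.92)² + (1.09)² + (-0.12)² + (0.54)² + (-4.69)² + (2.50)² + (-3.47)² + (1.77)² + (-3.50)² + (4.96)² + (1.27)² = 90.6370.
Posterior: Inv-Gamma(3.7 + 12/2, 4.4 + 90.6370/2) = Inv-Gamma(9.70, 49.71850).
Mode = β/(α+1) = 49.71850/10.70 = 4.6466.

4.6466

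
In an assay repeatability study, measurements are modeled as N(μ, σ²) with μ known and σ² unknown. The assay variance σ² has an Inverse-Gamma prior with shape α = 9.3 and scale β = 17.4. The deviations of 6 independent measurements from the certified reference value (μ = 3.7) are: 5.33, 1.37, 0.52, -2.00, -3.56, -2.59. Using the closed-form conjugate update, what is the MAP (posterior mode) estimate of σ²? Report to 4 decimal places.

With known mean μ and an Inverse-Gamma(α, β) prior on σ², the Normal likelihood is conjugate: posterior is Inv-Gamma(α + n/2, β + Σ(xᵢ−μ)²/2).
Σ(xᵢ−μ)² = (5.33)² + (1.37)² + (0.52)² + (-2.00)² + (-3.56)² + (-2.59)² = 53.9379.
Posterior: Inv-Gamma(9.3 + 6/2, 17.4 + 53.9379/2) = Inv-Gamma(12.30, 44.36895).
Mode = β/(α+1) = 44.36895/13.30 = 3.3360.

3.3360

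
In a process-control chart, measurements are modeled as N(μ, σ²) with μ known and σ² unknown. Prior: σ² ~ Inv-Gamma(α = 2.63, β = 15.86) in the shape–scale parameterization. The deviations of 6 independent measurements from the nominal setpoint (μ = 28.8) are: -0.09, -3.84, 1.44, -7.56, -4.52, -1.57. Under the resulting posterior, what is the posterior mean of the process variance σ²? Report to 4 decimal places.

13.8873

With known mean μ and an Inverse-Gamma(α, β) prior on σ², the Normal likelihood is conjugate: posterior is Inv-Gamma(α + n/2, β + Σ(xᵢ−μ)²/2).
Σ(xᵢ−μ)² = (-0.09)² + (-3.84)² + (1.44)² + (-7.56)² + (-4.52)² + (-1.57)² = 96.8762.
Posterior: Inv-Gamma(2.63 + 6/2, 15.86 + 96.8762/2) = Inv-Gamma(5.63, 64.29810).
E[σ²|data] = β/(α−1) = 64.29810/4.63 = 13.8873.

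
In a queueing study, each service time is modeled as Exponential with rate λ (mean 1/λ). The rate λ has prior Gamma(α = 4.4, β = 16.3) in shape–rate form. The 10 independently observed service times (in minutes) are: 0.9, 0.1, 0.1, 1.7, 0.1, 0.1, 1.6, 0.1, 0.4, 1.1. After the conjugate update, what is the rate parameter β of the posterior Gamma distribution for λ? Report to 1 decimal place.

With a Gamma(shape α, rate β) prior on the exponential rate λ, the posterior after n observations with total T = Σxᵢ is Gamma(α+n, β+T).
Sum of observations T = 6.2 minutes; n = 10.
Posterior: Gamma(4.4+10, 16.3+6.2) = Gamma(14.4, 22.5).
Posterior β = 22.5.

22.5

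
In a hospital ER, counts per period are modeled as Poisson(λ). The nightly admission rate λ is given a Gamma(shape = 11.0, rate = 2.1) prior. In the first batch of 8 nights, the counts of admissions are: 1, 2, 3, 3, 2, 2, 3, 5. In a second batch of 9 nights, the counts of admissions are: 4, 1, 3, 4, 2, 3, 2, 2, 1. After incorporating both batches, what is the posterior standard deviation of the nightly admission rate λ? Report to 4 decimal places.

0.3847

With a Gamma(shape α, rate β) prior, the Poisson likelihood is conjugate: the posterior is Gamma(α + ΣXᵢ, β + n).
Batch 1: sum of counts S = 21 over n = 8 nights.
After batch 1: Gamma(α+S, β+n) = Gamma(11.0+21, 2.1+8) = Gamma(32.0, 10.1).
Batch 2: sum of counts S = 22 over n = 9 nights.
After batch 2: Gamma(α+S, β+n) = Gamma(32.0+22, 10.1+9) = Gamma(54.0, 19.1).
SD = √α/β = √54.0/19.1 = 0.3847.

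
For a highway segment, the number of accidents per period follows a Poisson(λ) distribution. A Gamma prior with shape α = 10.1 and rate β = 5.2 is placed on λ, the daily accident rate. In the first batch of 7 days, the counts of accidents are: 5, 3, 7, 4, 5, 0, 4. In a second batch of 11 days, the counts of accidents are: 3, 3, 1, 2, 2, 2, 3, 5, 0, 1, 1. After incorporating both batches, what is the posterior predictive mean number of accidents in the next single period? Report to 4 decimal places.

2.6336

With a Gamma(shape α, rate β) prior, the Poisson likelihood is conjugate: the posterior is Gamma(α + ΣXᵢ, β + n).
Batch 1: sum of counts S = 28 over n = 7 days.
After batch 1: Gamma(α+S, β+n) = Gamma(10.1+28, 5.2+7) = Gamma(38.1, 12.2).
Batch 2: sum of counts S = 23 over n = 11 days.
After batch 2: Gamma(α+S, β+n) = Gamma(38.1+23, 12.2+11) = Gamma(61.1, 23.2).
The predictive distribution for one future period is NegBinom with mean α/β = 2.6336.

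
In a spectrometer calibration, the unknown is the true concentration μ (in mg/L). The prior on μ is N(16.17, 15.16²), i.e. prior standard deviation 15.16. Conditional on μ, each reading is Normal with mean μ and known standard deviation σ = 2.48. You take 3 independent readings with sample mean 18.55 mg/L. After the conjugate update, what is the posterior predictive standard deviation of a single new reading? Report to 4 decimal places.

2.8605

For Normal data with known variance σ², a Normal(μ₀, σ₀²) prior on μ is conjugate. Posterior precision = 1/σ₀² + n/σ²; posterior mean is the precision-weighted average of μ₀ and x̄.
σ₀² = 15.16² = 229.8256, σ² = 2.48² = 6.1504; σ² + n·σ₀² = 6.1504 + 3·229.8256 = 695.6272.
Posterior precision = 1/σ₀² + n/σ² = 1/229.8256 + 3/6.1504 = (σ² + n·σ₀²)/(σ₀²σ²) = 695.6272/(229.8256·6.1504); posterior variance σₙ² = σ₀²σ²/(σ² + n·σ₀²) = 229.8256·6.1504/695.6272 = 2.032007.
Predictive variance for one new observation = σₙ² + σ² = 229.8256·6.1504/695.6272 + 6.1504 = σ²·(σ₀² + 695.6272)/695.6272 = 6.1504·925.4528/695.6272 = 8.182407; SD = √(6.1504·925.4528/695.6272) = 2.8605.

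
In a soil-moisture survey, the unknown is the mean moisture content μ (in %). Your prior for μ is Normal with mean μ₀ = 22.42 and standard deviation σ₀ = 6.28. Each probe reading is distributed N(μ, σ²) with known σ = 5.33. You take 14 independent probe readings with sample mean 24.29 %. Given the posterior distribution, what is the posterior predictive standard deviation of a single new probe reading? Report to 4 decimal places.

5.5081

For Normal data with known variance σ², a Normal(μ₀, σ₀²) prior on μ is conjugate. Posterior precision = 1/σ₀² + n/σ²; posterior mean is the precision-weighted average of μ₀ and x̄.
σ₀² = 6.28² = 39.4384, σ² = 5.33² = 28.4089; σ² + n·σ₀² = 28.4089 + 14·39.4384 = 580.5465.
Posterior precision = 1/σ₀² + n/σ² = 1/39.4384 + 14/28.4089 = (σ² + n·σ₀²)/(σ₀²σ²) = 580.5465/(39.4384·28.4089); posterior variance σₙ² = σ₀²σ²/(σ² + n·σ₀²) = 39.4384·28.4089/580.5465 = 1.929908.
Predictive variance for one new observation = σₙ² + σ² = 39.4384·28.4089/580.5465 + 28.4089 = σ²·(σ₀² + 580.5465)/580.5465 = 28.4089·619.9849/580.5465 = 30.338808; SD = √(28.4089·619.9849/580.5465) = 5.5081.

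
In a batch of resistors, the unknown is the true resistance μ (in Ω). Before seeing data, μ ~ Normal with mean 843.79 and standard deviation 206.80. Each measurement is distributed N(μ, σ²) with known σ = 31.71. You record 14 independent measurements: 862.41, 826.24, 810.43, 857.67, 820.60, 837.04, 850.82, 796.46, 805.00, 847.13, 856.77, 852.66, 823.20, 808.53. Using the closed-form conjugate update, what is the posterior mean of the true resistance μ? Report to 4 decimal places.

For Normal data with known variance σ², a Normal(μ₀, σ₀²) prior on μ is conjugate. Posterior precision = 1/σ₀² + n/σ²; posterior mean is the precision-weighted average of μ₀ and x̄.
Σxᵢ = 862.41 + 826.24 + 810.43 + 857.67 + 820.60 + 837.04 + 850.82 + 796.46 + 805.00 + 847.13 + 856.77 + 852.66 + 823.20 + 808.53 = 11654.96, so n·x̄ = 11654.96.
σ₀² = 206.80² = 42766.24, σ² = 31.71² = 1005.5241; σ² + n·σ₀² = 1005.5241 + 14·42766.24 = 599732.8841.
Posterior mean = (μ₀/σ₀² + n·x̄/σ²)/(1/σ₀² + n/σ²) = (σ²·μ₀ + σ₀²·n·x̄)/(σ² + n·σ₀²) = (1005.5241·843.79 + 42766.24·11654.96)/599732.8841 = 499287267.730739/599732.8841 = 832.5161.

832.5161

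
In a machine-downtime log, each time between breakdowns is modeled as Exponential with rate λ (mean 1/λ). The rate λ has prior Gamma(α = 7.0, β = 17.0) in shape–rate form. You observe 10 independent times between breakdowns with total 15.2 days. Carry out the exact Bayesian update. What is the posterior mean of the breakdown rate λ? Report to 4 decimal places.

With a Gamma(shape α, rate β) prior on the exponential rate λ, the posterior after n observations with total T = Σxᵢ is Gamma(α+n, β+T).
Posterior: Gamma(7.0+10, 17.0+15.2) = Gamma(17.0, 32.2).
Posterior mean of λ = α/β = 17.0/32.2 = 0.5280.

0.5280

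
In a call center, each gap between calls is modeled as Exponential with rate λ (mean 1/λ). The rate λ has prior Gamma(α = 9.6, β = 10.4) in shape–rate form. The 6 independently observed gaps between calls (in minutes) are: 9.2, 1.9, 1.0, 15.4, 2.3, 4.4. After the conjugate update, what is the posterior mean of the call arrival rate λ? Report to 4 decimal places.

0.3498

With a Gamma(shape α, rate β) prior on the exponential rate λ, the posterior after n observations with total T = Σxᵢ is Gamma(α+n, β+T).
Sum of observations T = 34.2 minutes; n = 6.
Posterior: Gamma(9.6+6, 10.4+34.2) = Gamma(15.6, 44.6).
Posterior mean of λ = α/β = 15.6/44.6 = 0.3498.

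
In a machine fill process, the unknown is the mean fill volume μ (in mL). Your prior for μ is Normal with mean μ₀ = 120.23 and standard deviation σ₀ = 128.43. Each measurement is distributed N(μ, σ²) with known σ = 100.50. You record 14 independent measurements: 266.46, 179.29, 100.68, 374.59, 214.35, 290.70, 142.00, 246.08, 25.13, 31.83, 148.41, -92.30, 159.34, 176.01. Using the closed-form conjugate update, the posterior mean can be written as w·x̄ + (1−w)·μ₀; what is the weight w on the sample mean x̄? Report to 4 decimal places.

0.9581

For Normal data with known variance σ², a Normal(μ₀, σ₀²) prior on μ is conjugate. Posterior precision = 1/σ₀² + n/σ²; posterior mean is the precision-weighted average of μ₀ and x̄.
σ₀² = 128.43² = 16494.2649, σ² = 100.50² = 10100.25. Prior precision 1/σ₀² = 1/16494.2649; data precision n/σ² = 14/10100.25.
w = (n/σ²)/(1/σ₀² + n/σ²) = n·σ₀²/(σ² + n·σ₀²) = 14·16494.2649/(10100.25 + 14·16494.2649) = 230919.7086/241019.9586 = 0.9581.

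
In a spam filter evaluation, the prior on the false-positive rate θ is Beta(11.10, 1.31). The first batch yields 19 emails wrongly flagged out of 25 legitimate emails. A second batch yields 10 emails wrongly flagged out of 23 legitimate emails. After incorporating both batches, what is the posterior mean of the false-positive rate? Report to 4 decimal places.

The Beta prior is conjugate to a Binomial/Bernoulli likelihood; the update adds successes to α and failures to β.
After batch 1: Beta(11.10+19, 1.31+6) = Beta(30.10, 7.31).
After batch 2: Beta(30.10+10, 7.31+13) = Beta(40.10, 20.31).
Posterior mean = α/(α+β) = 40.10/60.41 = 0.6638.

0.6638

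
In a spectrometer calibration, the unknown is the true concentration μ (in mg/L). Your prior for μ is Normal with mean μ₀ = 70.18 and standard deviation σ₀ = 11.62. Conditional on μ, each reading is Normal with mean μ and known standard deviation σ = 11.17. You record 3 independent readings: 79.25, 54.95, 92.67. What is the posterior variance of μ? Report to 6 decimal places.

For Normal data with known variance σ², a Normal(μ₀, σ₀²) prior on μ is conjugate. Posterior precision = 1/σ₀² + n/σ²; posterior mean is the precision-weighted average of μ₀ and x̄.
σ₀² = 11.62² = 135.0244, σ² = 11.17² = 124.7689; σ² + n·σ₀² = 124.7689 + 3·135.0244 = 529.8421.
Posterior precision = 1/σ₀² + n/σ² = 1/135.0244 + 3/124.7689 = (σ² + n·σ₀²)/(σ₀²σ²) = 529.8421/(135.0244·124.7689); posterior variance σₙ² = σ₀²σ²/(σ² + n·σ₀²) = 135.0244·124.7689/529.8421 = 31.795974.

31.795974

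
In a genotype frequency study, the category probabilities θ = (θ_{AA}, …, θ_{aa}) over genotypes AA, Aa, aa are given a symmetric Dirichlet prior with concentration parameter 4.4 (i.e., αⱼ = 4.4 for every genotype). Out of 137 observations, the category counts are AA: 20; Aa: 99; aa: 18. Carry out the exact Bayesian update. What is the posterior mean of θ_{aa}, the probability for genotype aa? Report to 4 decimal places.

The Dirichlet prior is conjugate to the Multinomial likelihood: each posterior αⱼ = prior αⱼ + observed count nⱼ.
Posterior concentration: (24.4, 103.4, 22.4), total = 150.2.
E[θ_{aa}|data] = α_{aa}/Σα = 22.4/150.2 = 0.1491.

0.1491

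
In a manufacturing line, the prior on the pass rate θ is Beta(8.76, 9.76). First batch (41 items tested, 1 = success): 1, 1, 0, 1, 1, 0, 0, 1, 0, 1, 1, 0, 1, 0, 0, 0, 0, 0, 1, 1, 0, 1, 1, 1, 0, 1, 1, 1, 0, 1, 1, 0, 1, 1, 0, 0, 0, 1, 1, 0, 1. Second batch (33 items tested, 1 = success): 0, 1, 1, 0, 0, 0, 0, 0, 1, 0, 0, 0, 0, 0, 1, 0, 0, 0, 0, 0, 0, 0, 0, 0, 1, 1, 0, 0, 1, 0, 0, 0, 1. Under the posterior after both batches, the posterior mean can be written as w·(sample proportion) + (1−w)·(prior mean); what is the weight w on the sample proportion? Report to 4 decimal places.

0.7998

The Beta prior is conjugate to a Binomial/Bernoulli likelihood; the update adds successes to α and failures to β.
Total number of items tested: n = 41 + 33 = 74.
Posterior mean = (α₀+k)/(α₀+β₀+n) = [n/(α₀+β₀+n)]·(k/n) + [(α₀+β₀)/(α₀+β₀+n)]·α₀/(α₀+β₀), so only n and the prior enter the weight.
The weight on the data is w = n/(α₀+β₀+n) = 74/(8.76+9.76+74) = 74/92.52 = 0.7998.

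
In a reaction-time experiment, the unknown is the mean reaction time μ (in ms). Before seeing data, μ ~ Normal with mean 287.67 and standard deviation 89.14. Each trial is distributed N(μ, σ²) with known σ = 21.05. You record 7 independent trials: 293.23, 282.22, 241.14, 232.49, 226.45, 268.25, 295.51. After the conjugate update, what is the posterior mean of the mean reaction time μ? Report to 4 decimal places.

For Normal data with known variance σ², a Normal(μ₀, σ₀²) prior on μ is conjugate. Posterior precision = 1/σ₀² + n/σ²; posterior mean is the precision-weighted average of μ₀ and x̄.
Σxᵢ = 293.23 + 282.22 + 241.14 + 232.49 + 226.45 + 268.25 + 295.51 = 1839.29, so n·x̄ = 1839.29.
σ₀² = 89.14² = 7945.9396, σ² = 21.05² = 443.1025; σ² + n·σ₀² = 443.1025 + 7·7945.9396 = 56064.6797.
Posterior mean = (μ₀/σ₀² + n·x̄/σ²)/(1/σ₀² + n/σ²) = (σ²·μ₀ + σ₀²·n·x̄)/(σ² + n·σ₀²) = (443.1025·287.67 + 7945.9396·1839.29)/56064.6797 = 14742354.543059/56064.6797 = 262.9526.

262.9526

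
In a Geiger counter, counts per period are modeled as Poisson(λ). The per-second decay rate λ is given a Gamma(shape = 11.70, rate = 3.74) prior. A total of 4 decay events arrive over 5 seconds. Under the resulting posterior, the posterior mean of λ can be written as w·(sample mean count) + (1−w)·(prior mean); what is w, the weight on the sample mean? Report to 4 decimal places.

With a Gamma(shape α, rate β) prior, the Poisson likelihood is conjugate: the posterior is Gamma(α + ΣXᵢ, β + n).
Posterior mean = (α₀+S)/(β₀+n) = [n/(β₀+n)]·(S/n) + [β₀/(β₀+n)]·(α₀/β₀), so only n and β₀ enter the weight.
Weight on data w = n/(β₀+n) = 5/(3.74+5) = 5/8.74 = 0.5721.

0.5721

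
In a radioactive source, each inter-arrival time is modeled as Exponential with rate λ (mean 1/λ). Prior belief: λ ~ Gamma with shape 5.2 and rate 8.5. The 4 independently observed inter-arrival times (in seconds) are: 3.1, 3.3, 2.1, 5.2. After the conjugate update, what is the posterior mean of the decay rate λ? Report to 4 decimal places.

0.4144

With a Gamma(shape α, rate β) prior on the exponential rate λ, the posterior after n observations with total T = Σxᵢ is Gamma(α+n, β+T).
Sum of observations T = 13.7 seconds; n = 4.
Posterior: Gamma(5.2+4, 8.5+13.7) = Gamma(9.2, 22.2).
Posterior mean of λ = α/β = 9.2/22.2 = 0.4144.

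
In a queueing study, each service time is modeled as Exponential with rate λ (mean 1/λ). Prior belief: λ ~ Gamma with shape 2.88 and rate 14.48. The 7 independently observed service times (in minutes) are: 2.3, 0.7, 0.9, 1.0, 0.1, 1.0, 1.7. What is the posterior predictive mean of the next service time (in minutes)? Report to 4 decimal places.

With a Gamma(shape α, rate β) prior on the exponential rate λ, the posterior after n observations with total T = Σxᵢ is Gamma(α+n, β+T).
Sum of observations T = 7.7 minutes; n = 7.
Posterior: Gamma(2.88+7, 14.48+7.7) = Gamma(9.88, 22.18).
The predictive distribution for the next observation is Lomax; its mean is β/(α−1) = 22.18/8.88 = 2.4977.

2.4977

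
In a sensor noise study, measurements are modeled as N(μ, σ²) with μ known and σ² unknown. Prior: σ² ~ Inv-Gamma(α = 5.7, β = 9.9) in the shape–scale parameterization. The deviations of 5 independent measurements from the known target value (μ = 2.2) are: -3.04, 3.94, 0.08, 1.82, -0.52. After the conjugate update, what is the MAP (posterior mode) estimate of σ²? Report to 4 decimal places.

2.6171

With known mean μ and an Inverse-Gamma(α, β) prior on σ², the Normal likelihood is conjugate: posterior is Inv-Gamma(α + n/2, β + Σ(xᵢ−μ)²/2).
Σ(xᵢ−μ)² = (-3.04)² + (3.94)² + (0.08)² + (1.82)² + (-0.52)² = 28.3544.
Posterior: Inv-Gamma(5.7 + 5/2, 9.9 + 28.3544/2) = Inv-Gamma(8.20, 24.07720).
Mode = β/(α+1) = 24.07720/9.20 = 2.6171.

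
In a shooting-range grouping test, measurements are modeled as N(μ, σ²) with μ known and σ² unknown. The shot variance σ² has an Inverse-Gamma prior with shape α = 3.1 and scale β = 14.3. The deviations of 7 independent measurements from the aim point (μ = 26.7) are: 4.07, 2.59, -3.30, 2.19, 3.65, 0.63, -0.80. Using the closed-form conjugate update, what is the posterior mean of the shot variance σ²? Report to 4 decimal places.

7.3142

With known mean μ and an Inverse-Gamma(α, β) prior on σ², the Normal likelihood is conjugate: posterior is Inv-Gamma(α + n/2, β + Σ(xᵢ−μ)²/2).
Σ(xᵢ−μ)² = (4.07)² + (2.59)² + (-3.30)² + (2.19)² + (3.65)² + (0.63)² + (-0.80)² = 53.3185.
Posterior: Inv-Gamma(3.1 + 7/2, 14.3 + 53.3185/2) = Inv-Gamma(6.60, 40.95925).
E[σ²|data] = β/(α−1) = 40.95925/5.60 = 7.3142.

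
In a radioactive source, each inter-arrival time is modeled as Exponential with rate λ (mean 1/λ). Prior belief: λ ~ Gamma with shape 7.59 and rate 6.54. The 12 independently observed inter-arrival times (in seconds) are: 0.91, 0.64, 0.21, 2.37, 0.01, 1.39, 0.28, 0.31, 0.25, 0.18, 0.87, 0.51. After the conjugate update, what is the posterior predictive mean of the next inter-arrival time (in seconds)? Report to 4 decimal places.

With a Gamma(shape α, rate β) prior on the exponential rate λ, the posterior after n observations with total T = Σxᵢ is Gamma(α+n, β+T).
Sum of observations T = 7.93 seconds; n = 12.
Posterior: Gamma(7.59+12, 6.54+7.93) = Gamma(19.59, 14.47).
The predictive distribution for the next observation is Lomax; its mean is β/(α−1) = 14.47/18.59 = 0.7784.

0.7784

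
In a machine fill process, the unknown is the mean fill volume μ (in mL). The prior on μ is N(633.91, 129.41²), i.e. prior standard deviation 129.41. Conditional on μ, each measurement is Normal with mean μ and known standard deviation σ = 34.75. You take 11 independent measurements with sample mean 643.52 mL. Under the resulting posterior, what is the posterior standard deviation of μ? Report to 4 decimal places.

For Normal data with known variance σ², a Normal(μ₀, σ₀²) prior on μ is conjugate. Posterior precision = 1/σ₀² + n/σ²; posterior mean is the precision-weighted average of μ₀ and x̄.
σ₀² = 129.41² = 16746.9481, σ² = 34.75² = 1207.5625; σ² + n·σ₀² = 1207.5625 + 11·16746.9481 = 185423.9916.
Posterior precision = 1/σ₀² + n/σ² = 1/16746.9481 + 11/1207.5625 = (σ² + n·σ₀²)/(σ₀²σ²) = 185423.9916/(16746.9481·1207.5625); posterior variance σₙ² = σ₀²σ²/(σ² + n·σ₀²) = 16746.9481·1207.5625/185423.9916 = 109.063484.
Posterior SD = √σₙ² = √(16746.9481·1207.5625/185423.9916) = 10.4433.

10.4433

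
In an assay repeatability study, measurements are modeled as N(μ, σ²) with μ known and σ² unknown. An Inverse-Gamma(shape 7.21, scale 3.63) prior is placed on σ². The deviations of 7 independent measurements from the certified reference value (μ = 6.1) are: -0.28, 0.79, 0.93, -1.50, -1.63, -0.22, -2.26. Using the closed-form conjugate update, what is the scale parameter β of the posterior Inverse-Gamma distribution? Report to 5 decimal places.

With known mean μ and an Inverse-Gamma(α, β) prior on σ², the Normal likelihood is conjugate: posterior is Inv-Gamma(α + n/2, β + Σ(xᵢ−μ)²/2).
Σ(xᵢ−μ)² = (-0.28)² + (0.79)² + (0.93)² + (-1.50)² + (-1.63)² + (-0.22)² + (-2.26)² = 11.6303.
Posterior: Inv-Gamma(7.21 + 7/2, 3.63 + 11.6303/2) = Inv-Gamma(10.71, 9.44515).
Posterior β = 9.44515.

9.44515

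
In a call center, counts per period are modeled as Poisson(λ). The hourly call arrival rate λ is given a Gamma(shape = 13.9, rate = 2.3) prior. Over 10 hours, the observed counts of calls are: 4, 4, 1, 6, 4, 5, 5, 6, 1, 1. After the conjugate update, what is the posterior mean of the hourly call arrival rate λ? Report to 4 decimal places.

4.1382

With a Gamma(shape α, rate β) prior, the Poisson likelihood is conjugate: the posterior is Gamma(α + ΣXᵢ, β + n).
Sum of counts S = 37 over n = 10 hours.
Posterior: Gamma(α+S, β+n) = Gamma(13.9+37, 2.3+10) = Gamma(50.9, 12.3).
Posterior mean = α/β = 50.9/12.3 = 4.1382.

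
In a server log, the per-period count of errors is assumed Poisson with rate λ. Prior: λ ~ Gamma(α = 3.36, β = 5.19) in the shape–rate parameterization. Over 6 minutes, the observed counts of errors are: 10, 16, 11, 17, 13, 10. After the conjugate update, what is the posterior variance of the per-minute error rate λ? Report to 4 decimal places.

0.6418

With a Gamma(shape α, rate β) prior, the Poisson likelihood is conjugate: the posterior is Gamma(α + ΣXᵢ, β + n).
Sum of counts S = 77 over n = 6 minutes.
Posterior: Gamma(α+S, β+n) = Gamma(3.36+77, 5.19+6) = Gamma(80.36, 11.19).
Var = α/β² = 80.36/11.19² = 0.6418.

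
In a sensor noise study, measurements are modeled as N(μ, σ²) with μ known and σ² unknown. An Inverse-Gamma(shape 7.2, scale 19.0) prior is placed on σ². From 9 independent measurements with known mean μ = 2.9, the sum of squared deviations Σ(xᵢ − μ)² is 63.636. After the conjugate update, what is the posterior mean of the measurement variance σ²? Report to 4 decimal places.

With known mean μ and an Inverse-Gamma(α, β) prior on σ², the Normal likelihood is conjugate: posterior is Inv-Gamma(α + n/2, β + Σ(xᵢ−μ)²/2).
Posterior: Inv-Gamma(7.2 + 9/2, 19.0 + 63.636/2) = Inv-Gamma(11.70, 50.8180).
E[σ²|data] = β/(α−1) = 50.8180/10.70 = 4.7493.

4.7493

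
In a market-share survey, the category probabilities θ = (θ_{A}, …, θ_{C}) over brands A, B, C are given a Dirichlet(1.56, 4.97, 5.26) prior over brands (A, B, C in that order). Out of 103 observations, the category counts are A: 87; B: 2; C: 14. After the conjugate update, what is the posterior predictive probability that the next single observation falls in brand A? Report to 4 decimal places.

The Dirichlet prior is conjugate to the Multinomial likelihood: each posterior αⱼ = prior αⱼ + observed count nⱼ.
Posterior concentration: (88.56, 6.97, 19.26), total = 114.79.
P(next = A | data) = α_{A}/Σα = 0.7715.

0.7715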